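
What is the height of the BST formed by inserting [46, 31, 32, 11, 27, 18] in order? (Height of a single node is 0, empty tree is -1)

Insertion order: [46, 31, 32, 11, 27, 18]
Tree (level-order array): [46, 31, None, 11, 32, None, 27, None, None, 18]
Compute height bottom-up (empty subtree = -1):
  height(18) = 1 + max(-1, -1) = 0
  height(27) = 1 + max(0, -1) = 1
  height(11) = 1 + max(-1, 1) = 2
  height(32) = 1 + max(-1, -1) = 0
  height(31) = 1 + max(2, 0) = 3
  height(46) = 1 + max(3, -1) = 4
Height = 4


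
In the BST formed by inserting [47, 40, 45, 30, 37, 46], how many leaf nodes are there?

Tree built from: [47, 40, 45, 30, 37, 46]
Tree (level-order array): [47, 40, None, 30, 45, None, 37, None, 46]
Rule: A leaf has 0 children.
Per-node child counts:
  node 47: 1 child(ren)
  node 40: 2 child(ren)
  node 30: 1 child(ren)
  node 37: 0 child(ren)
  node 45: 1 child(ren)
  node 46: 0 child(ren)
Matching nodes: [37, 46]
Count of leaf nodes: 2


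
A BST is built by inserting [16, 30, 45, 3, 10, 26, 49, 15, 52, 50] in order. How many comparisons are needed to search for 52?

Search path for 52: 16 -> 30 -> 45 -> 49 -> 52
Found: True
Comparisons: 5


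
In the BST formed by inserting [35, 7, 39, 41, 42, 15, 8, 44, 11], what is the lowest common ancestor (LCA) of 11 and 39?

Tree insertion order: [35, 7, 39, 41, 42, 15, 8, 44, 11]
Tree (level-order array): [35, 7, 39, None, 15, None, 41, 8, None, None, 42, None, 11, None, 44]
In a BST, the LCA of p=11, q=39 is the first node v on the
root-to-leaf path with p <= v <= q (go left if both < v, right if both > v).
Walk from root:
  at 35: 11 <= 35 <= 39, this is the LCA
LCA = 35


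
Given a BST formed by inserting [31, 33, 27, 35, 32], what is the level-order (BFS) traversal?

Tree insertion order: [31, 33, 27, 35, 32]
Tree (level-order array): [31, 27, 33, None, None, 32, 35]
BFS from the root, enqueuing left then right child of each popped node:
  queue [31] -> pop 31, enqueue [27, 33], visited so far: [31]
  queue [27, 33] -> pop 27, enqueue [none], visited so far: [31, 27]
  queue [33] -> pop 33, enqueue [32, 35], visited so far: [31, 27, 33]
  queue [32, 35] -> pop 32, enqueue [none], visited so far: [31, 27, 33, 32]
  queue [35] -> pop 35, enqueue [none], visited so far: [31, 27, 33, 32, 35]
Result: [31, 27, 33, 32, 35]


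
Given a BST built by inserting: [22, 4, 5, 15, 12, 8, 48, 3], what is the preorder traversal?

Tree insertion order: [22, 4, 5, 15, 12, 8, 48, 3]
Tree (level-order array): [22, 4, 48, 3, 5, None, None, None, None, None, 15, 12, None, 8]
Preorder traversal: [22, 4, 3, 5, 15, 12, 8, 48]


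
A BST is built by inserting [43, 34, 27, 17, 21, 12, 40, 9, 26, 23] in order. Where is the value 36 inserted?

Starting tree (level order): [43, 34, None, 27, 40, 17, None, None, None, 12, 21, 9, None, None, 26, None, None, 23]
Insertion path: 43 -> 34 -> 40
Result: insert 36 as left child of 40
Final tree (level order): [43, 34, None, 27, 40, 17, None, 36, None, 12, 21, None, None, 9, None, None, 26, None, None, 23]


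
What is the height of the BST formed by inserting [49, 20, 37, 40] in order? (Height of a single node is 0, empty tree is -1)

Insertion order: [49, 20, 37, 40]
Tree (level-order array): [49, 20, None, None, 37, None, 40]
Compute height bottom-up (empty subtree = -1):
  height(40) = 1 + max(-1, -1) = 0
  height(37) = 1 + max(-1, 0) = 1
  height(20) = 1 + max(-1, 1) = 2
  height(49) = 1 + max(2, -1) = 3
Height = 3


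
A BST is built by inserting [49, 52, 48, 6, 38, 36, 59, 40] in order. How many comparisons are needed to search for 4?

Search path for 4: 49 -> 48 -> 6
Found: False
Comparisons: 3


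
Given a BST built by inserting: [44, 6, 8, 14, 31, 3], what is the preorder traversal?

Tree insertion order: [44, 6, 8, 14, 31, 3]
Tree (level-order array): [44, 6, None, 3, 8, None, None, None, 14, None, 31]
Preorder traversal: [44, 6, 3, 8, 14, 31]


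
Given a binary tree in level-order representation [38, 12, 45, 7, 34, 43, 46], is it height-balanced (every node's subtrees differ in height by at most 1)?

Tree (level-order array): [38, 12, 45, 7, 34, 43, 46]
Definition: a tree is height-balanced if, at every node, |h(left) - h(right)| <= 1 (empty subtree has height -1).
Bottom-up per-node check:
  node 7: h_left=-1, h_right=-1, diff=0 [OK], height=0
  node 34: h_left=-1, h_right=-1, diff=0 [OK], height=0
  node 12: h_left=0, h_right=0, diff=0 [OK], height=1
  node 43: h_left=-1, h_right=-1, diff=0 [OK], height=0
  node 46: h_left=-1, h_right=-1, diff=0 [OK], height=0
  node 45: h_left=0, h_right=0, diff=0 [OK], height=1
  node 38: h_left=1, h_right=1, diff=0 [OK], height=2
All nodes satisfy the balance condition.
Result: Balanced


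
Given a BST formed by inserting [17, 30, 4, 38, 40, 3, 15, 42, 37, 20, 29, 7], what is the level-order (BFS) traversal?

Tree insertion order: [17, 30, 4, 38, 40, 3, 15, 42, 37, 20, 29, 7]
Tree (level-order array): [17, 4, 30, 3, 15, 20, 38, None, None, 7, None, None, 29, 37, 40, None, None, None, None, None, None, None, 42]
BFS from the root, enqueuing left then right child of each popped node:
  queue [17] -> pop 17, enqueue [4, 30], visited so far: [17]
  queue [4, 30] -> pop 4, enqueue [3, 15], visited so far: [17, 4]
  queue [30, 3, 15] -> pop 30, enqueue [20, 38], visited so far: [17, 4, 30]
  queue [3, 15, 20, 38] -> pop 3, enqueue [none], visited so far: [17, 4, 30, 3]
  queue [15, 20, 38] -> pop 15, enqueue [7], visited so far: [17, 4, 30, 3, 15]
  queue [20, 38, 7] -> pop 20, enqueue [29], visited so far: [17, 4, 30, 3, 15, 20]
  queue [38, 7, 29] -> pop 38, enqueue [37, 40], visited so far: [17, 4, 30, 3, 15, 20, 38]
  queue [7, 29, 37, 40] -> pop 7, enqueue [none], visited so far: [17, 4, 30, 3, 15, 20, 38, 7]
  queue [29, 37, 40] -> pop 29, enqueue [none], visited so far: [17, 4, 30, 3, 15, 20, 38, 7, 29]
  queue [37, 40] -> pop 37, enqueue [none], visited so far: [17, 4, 30, 3, 15, 20, 38, 7, 29, 37]
  queue [40] -> pop 40, enqueue [42], visited so far: [17, 4, 30, 3, 15, 20, 38, 7, 29, 37, 40]
  queue [42] -> pop 42, enqueue [none], visited so far: [17, 4, 30, 3, 15, 20, 38, 7, 29, 37, 40, 42]
Result: [17, 4, 30, 3, 15, 20, 38, 7, 29, 37, 40, 42]


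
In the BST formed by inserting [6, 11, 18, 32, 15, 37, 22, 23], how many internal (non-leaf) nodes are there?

Tree built from: [6, 11, 18, 32, 15, 37, 22, 23]
Tree (level-order array): [6, None, 11, None, 18, 15, 32, None, None, 22, 37, None, 23]
Rule: An internal node has at least one child.
Per-node child counts:
  node 6: 1 child(ren)
  node 11: 1 child(ren)
  node 18: 2 child(ren)
  node 15: 0 child(ren)
  node 32: 2 child(ren)
  node 22: 1 child(ren)
  node 23: 0 child(ren)
  node 37: 0 child(ren)
Matching nodes: [6, 11, 18, 32, 22]
Count of internal (non-leaf) nodes: 5


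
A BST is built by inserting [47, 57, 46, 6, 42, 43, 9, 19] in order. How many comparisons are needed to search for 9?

Search path for 9: 47 -> 46 -> 6 -> 42 -> 9
Found: True
Comparisons: 5


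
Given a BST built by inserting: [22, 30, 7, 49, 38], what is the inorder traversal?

Tree insertion order: [22, 30, 7, 49, 38]
Tree (level-order array): [22, 7, 30, None, None, None, 49, 38]
Inorder traversal: [7, 22, 30, 38, 49]


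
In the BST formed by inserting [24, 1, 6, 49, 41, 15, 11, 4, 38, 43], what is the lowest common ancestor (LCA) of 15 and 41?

Tree insertion order: [24, 1, 6, 49, 41, 15, 11, 4, 38, 43]
Tree (level-order array): [24, 1, 49, None, 6, 41, None, 4, 15, 38, 43, None, None, 11]
In a BST, the LCA of p=15, q=41 is the first node v on the
root-to-leaf path with p <= v <= q (go left if both < v, right if both > v).
Walk from root:
  at 24: 15 <= 24 <= 41, this is the LCA
LCA = 24


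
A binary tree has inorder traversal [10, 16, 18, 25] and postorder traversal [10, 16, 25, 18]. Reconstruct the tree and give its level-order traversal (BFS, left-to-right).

Inorder:   [10, 16, 18, 25]
Postorder: [10, 16, 25, 18]
Algorithm: postorder visits root last, so walk postorder right-to-left;
each value is the root of the current inorder slice — split it at that
value, recurse on the right subtree first, then the left.
Recursive splits:
  root=18; inorder splits into left=[10, 16], right=[25]
  root=25; inorder splits into left=[], right=[]
  root=16; inorder splits into left=[10], right=[]
  root=10; inorder splits into left=[], right=[]
Reconstructed level-order: [18, 16, 25, 10]


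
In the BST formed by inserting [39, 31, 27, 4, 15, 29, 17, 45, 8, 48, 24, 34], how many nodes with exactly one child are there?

Tree built from: [39, 31, 27, 4, 15, 29, 17, 45, 8, 48, 24, 34]
Tree (level-order array): [39, 31, 45, 27, 34, None, 48, 4, 29, None, None, None, None, None, 15, None, None, 8, 17, None, None, None, 24]
Rule: These are nodes with exactly 1 non-null child.
Per-node child counts:
  node 39: 2 child(ren)
  node 31: 2 child(ren)
  node 27: 2 child(ren)
  node 4: 1 child(ren)
  node 15: 2 child(ren)
  node 8: 0 child(ren)
  node 17: 1 child(ren)
  node 24: 0 child(ren)
  node 29: 0 child(ren)
  node 34: 0 child(ren)
  node 45: 1 child(ren)
  node 48: 0 child(ren)
Matching nodes: [4, 17, 45]
Count of nodes with exactly one child: 3


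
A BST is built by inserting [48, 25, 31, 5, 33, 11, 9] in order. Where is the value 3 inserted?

Starting tree (level order): [48, 25, None, 5, 31, None, 11, None, 33, 9]
Insertion path: 48 -> 25 -> 5
Result: insert 3 as left child of 5
Final tree (level order): [48, 25, None, 5, 31, 3, 11, None, 33, None, None, 9]


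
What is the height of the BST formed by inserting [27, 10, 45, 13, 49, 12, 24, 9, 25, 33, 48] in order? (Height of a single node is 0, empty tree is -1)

Insertion order: [27, 10, 45, 13, 49, 12, 24, 9, 25, 33, 48]
Tree (level-order array): [27, 10, 45, 9, 13, 33, 49, None, None, 12, 24, None, None, 48, None, None, None, None, 25]
Compute height bottom-up (empty subtree = -1):
  height(9) = 1 + max(-1, -1) = 0
  height(12) = 1 + max(-1, -1) = 0
  height(25) = 1 + max(-1, -1) = 0
  height(24) = 1 + max(-1, 0) = 1
  height(13) = 1 + max(0, 1) = 2
  height(10) = 1 + max(0, 2) = 3
  height(33) = 1 + max(-1, -1) = 0
  height(48) = 1 + max(-1, -1) = 0
  height(49) = 1 + max(0, -1) = 1
  height(45) = 1 + max(0, 1) = 2
  height(27) = 1 + max(3, 2) = 4
Height = 4


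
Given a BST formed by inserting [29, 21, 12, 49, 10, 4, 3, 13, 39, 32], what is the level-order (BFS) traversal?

Tree insertion order: [29, 21, 12, 49, 10, 4, 3, 13, 39, 32]
Tree (level-order array): [29, 21, 49, 12, None, 39, None, 10, 13, 32, None, 4, None, None, None, None, None, 3]
BFS from the root, enqueuing left then right child of each popped node:
  queue [29] -> pop 29, enqueue [21, 49], visited so far: [29]
  queue [21, 49] -> pop 21, enqueue [12], visited so far: [29, 21]
  queue [49, 12] -> pop 49, enqueue [39], visited so far: [29, 21, 49]
  queue [12, 39] -> pop 12, enqueue [10, 13], visited so far: [29, 21, 49, 12]
  queue [39, 10, 13] -> pop 39, enqueue [32], visited so far: [29, 21, 49, 12, 39]
  queue [10, 13, 32] -> pop 10, enqueue [4], visited so far: [29, 21, 49, 12, 39, 10]
  queue [13, 32, 4] -> pop 13, enqueue [none], visited so far: [29, 21, 49, 12, 39, 10, 13]
  queue [32, 4] -> pop 32, enqueue [none], visited so far: [29, 21, 49, 12, 39, 10, 13, 32]
  queue [4] -> pop 4, enqueue [3], visited so far: [29, 21, 49, 12, 39, 10, 13, 32, 4]
  queue [3] -> pop 3, enqueue [none], visited so far: [29, 21, 49, 12, 39, 10, 13, 32, 4, 3]
Result: [29, 21, 49, 12, 39, 10, 13, 32, 4, 3]


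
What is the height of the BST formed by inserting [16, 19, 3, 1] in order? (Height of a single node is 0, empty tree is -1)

Insertion order: [16, 19, 3, 1]
Tree (level-order array): [16, 3, 19, 1]
Compute height bottom-up (empty subtree = -1):
  height(1) = 1 + max(-1, -1) = 0
  height(3) = 1 + max(0, -1) = 1
  height(19) = 1 + max(-1, -1) = 0
  height(16) = 1 + max(1, 0) = 2
Height = 2


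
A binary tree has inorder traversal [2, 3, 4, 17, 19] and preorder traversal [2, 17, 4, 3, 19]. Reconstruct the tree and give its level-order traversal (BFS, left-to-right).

Inorder:  [2, 3, 4, 17, 19]
Preorder: [2, 17, 4, 3, 19]
Algorithm: preorder visits root first, so consume preorder in order;
for each root, split the current inorder slice at that value into
left-subtree inorder and right-subtree inorder, then recurse.
Recursive splits:
  root=2; inorder splits into left=[], right=[3, 4, 17, 19]
  root=17; inorder splits into left=[3, 4], right=[19]
  root=4; inorder splits into left=[3], right=[]
  root=3; inorder splits into left=[], right=[]
  root=19; inorder splits into left=[], right=[]
Reconstructed level-order: [2, 17, 4, 19, 3]


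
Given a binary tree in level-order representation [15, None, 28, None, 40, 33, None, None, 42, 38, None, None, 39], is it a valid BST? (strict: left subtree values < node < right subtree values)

Level-order array: [15, None, 28, None, 40, 33, None, None, 42, 38, None, None, 39]
Validate using subtree bounds (lo, hi): at each node, require lo < value < hi,
then recurse left with hi=value and right with lo=value.
Preorder trace (stopping at first violation):
  at node 15 with bounds (-inf, +inf): OK
  at node 28 with bounds (15, +inf): OK
  at node 40 with bounds (28, +inf): OK
  at node 33 with bounds (28, 40): OK
  at node 42 with bounds (33, 40): VIOLATION
Node 42 violates its bound: not (33 < 42 < 40).
Result: Not a valid BST


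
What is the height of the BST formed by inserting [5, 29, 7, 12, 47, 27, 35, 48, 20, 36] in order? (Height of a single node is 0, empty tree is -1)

Insertion order: [5, 29, 7, 12, 47, 27, 35, 48, 20, 36]
Tree (level-order array): [5, None, 29, 7, 47, None, 12, 35, 48, None, 27, None, 36, None, None, 20]
Compute height bottom-up (empty subtree = -1):
  height(20) = 1 + max(-1, -1) = 0
  height(27) = 1 + max(0, -1) = 1
  height(12) = 1 + max(-1, 1) = 2
  height(7) = 1 + max(-1, 2) = 3
  height(36) = 1 + max(-1, -1) = 0
  height(35) = 1 + max(-1, 0) = 1
  height(48) = 1 + max(-1, -1) = 0
  height(47) = 1 + max(1, 0) = 2
  height(29) = 1 + max(3, 2) = 4
  height(5) = 1 + max(-1, 4) = 5
Height = 5


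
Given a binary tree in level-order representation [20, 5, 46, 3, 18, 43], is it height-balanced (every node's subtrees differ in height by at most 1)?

Tree (level-order array): [20, 5, 46, 3, 18, 43]
Definition: a tree is height-balanced if, at every node, |h(left) - h(right)| <= 1 (empty subtree has height -1).
Bottom-up per-node check:
  node 3: h_left=-1, h_right=-1, diff=0 [OK], height=0
  node 18: h_left=-1, h_right=-1, diff=0 [OK], height=0
  node 5: h_left=0, h_right=0, diff=0 [OK], height=1
  node 43: h_left=-1, h_right=-1, diff=0 [OK], height=0
  node 46: h_left=0, h_right=-1, diff=1 [OK], height=1
  node 20: h_left=1, h_right=1, diff=0 [OK], height=2
All nodes satisfy the balance condition.
Result: Balanced


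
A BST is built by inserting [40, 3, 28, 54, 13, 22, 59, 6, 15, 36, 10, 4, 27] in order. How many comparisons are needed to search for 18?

Search path for 18: 40 -> 3 -> 28 -> 13 -> 22 -> 15
Found: False
Comparisons: 6


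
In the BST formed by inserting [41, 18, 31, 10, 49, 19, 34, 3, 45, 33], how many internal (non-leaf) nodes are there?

Tree built from: [41, 18, 31, 10, 49, 19, 34, 3, 45, 33]
Tree (level-order array): [41, 18, 49, 10, 31, 45, None, 3, None, 19, 34, None, None, None, None, None, None, 33]
Rule: An internal node has at least one child.
Per-node child counts:
  node 41: 2 child(ren)
  node 18: 2 child(ren)
  node 10: 1 child(ren)
  node 3: 0 child(ren)
  node 31: 2 child(ren)
  node 19: 0 child(ren)
  node 34: 1 child(ren)
  node 33: 0 child(ren)
  node 49: 1 child(ren)
  node 45: 0 child(ren)
Matching nodes: [41, 18, 10, 31, 34, 49]
Count of internal (non-leaf) nodes: 6


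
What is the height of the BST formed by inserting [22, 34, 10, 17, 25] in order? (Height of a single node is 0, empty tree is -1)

Insertion order: [22, 34, 10, 17, 25]
Tree (level-order array): [22, 10, 34, None, 17, 25]
Compute height bottom-up (empty subtree = -1):
  height(17) = 1 + max(-1, -1) = 0
  height(10) = 1 + max(-1, 0) = 1
  height(25) = 1 + max(-1, -1) = 0
  height(34) = 1 + max(0, -1) = 1
  height(22) = 1 + max(1, 1) = 2
Height = 2


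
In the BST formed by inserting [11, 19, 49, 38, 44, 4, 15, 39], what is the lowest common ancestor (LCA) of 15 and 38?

Tree insertion order: [11, 19, 49, 38, 44, 4, 15, 39]
Tree (level-order array): [11, 4, 19, None, None, 15, 49, None, None, 38, None, None, 44, 39]
In a BST, the LCA of p=15, q=38 is the first node v on the
root-to-leaf path with p <= v <= q (go left if both < v, right if both > v).
Walk from root:
  at 11: both 15 and 38 > 11, go right
  at 19: 15 <= 19 <= 38, this is the LCA
LCA = 19


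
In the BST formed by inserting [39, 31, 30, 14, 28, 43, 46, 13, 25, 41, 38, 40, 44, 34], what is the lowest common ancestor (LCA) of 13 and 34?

Tree insertion order: [39, 31, 30, 14, 28, 43, 46, 13, 25, 41, 38, 40, 44, 34]
Tree (level-order array): [39, 31, 43, 30, 38, 41, 46, 14, None, 34, None, 40, None, 44, None, 13, 28, None, None, None, None, None, None, None, None, 25]
In a BST, the LCA of p=13, q=34 is the first node v on the
root-to-leaf path with p <= v <= q (go left if both < v, right if both > v).
Walk from root:
  at 39: both 13 and 34 < 39, go left
  at 31: 13 <= 31 <= 34, this is the LCA
LCA = 31


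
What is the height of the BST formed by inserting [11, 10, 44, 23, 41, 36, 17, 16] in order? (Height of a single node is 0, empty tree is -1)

Insertion order: [11, 10, 44, 23, 41, 36, 17, 16]
Tree (level-order array): [11, 10, 44, None, None, 23, None, 17, 41, 16, None, 36]
Compute height bottom-up (empty subtree = -1):
  height(10) = 1 + max(-1, -1) = 0
  height(16) = 1 + max(-1, -1) = 0
  height(17) = 1 + max(0, -1) = 1
  height(36) = 1 + max(-1, -1) = 0
  height(41) = 1 + max(0, -1) = 1
  height(23) = 1 + max(1, 1) = 2
  height(44) = 1 + max(2, -1) = 3
  height(11) = 1 + max(0, 3) = 4
Height = 4


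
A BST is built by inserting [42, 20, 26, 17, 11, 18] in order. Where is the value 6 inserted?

Starting tree (level order): [42, 20, None, 17, 26, 11, 18]
Insertion path: 42 -> 20 -> 17 -> 11
Result: insert 6 as left child of 11
Final tree (level order): [42, 20, None, 17, 26, 11, 18, None, None, 6]


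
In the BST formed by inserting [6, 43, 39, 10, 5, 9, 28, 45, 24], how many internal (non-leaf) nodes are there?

Tree built from: [6, 43, 39, 10, 5, 9, 28, 45, 24]
Tree (level-order array): [6, 5, 43, None, None, 39, 45, 10, None, None, None, 9, 28, None, None, 24]
Rule: An internal node has at least one child.
Per-node child counts:
  node 6: 2 child(ren)
  node 5: 0 child(ren)
  node 43: 2 child(ren)
  node 39: 1 child(ren)
  node 10: 2 child(ren)
  node 9: 0 child(ren)
  node 28: 1 child(ren)
  node 24: 0 child(ren)
  node 45: 0 child(ren)
Matching nodes: [6, 43, 39, 10, 28]
Count of internal (non-leaf) nodes: 5


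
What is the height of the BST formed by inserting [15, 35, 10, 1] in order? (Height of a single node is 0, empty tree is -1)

Insertion order: [15, 35, 10, 1]
Tree (level-order array): [15, 10, 35, 1]
Compute height bottom-up (empty subtree = -1):
  height(1) = 1 + max(-1, -1) = 0
  height(10) = 1 + max(0, -1) = 1
  height(35) = 1 + max(-1, -1) = 0
  height(15) = 1 + max(1, 0) = 2
Height = 2


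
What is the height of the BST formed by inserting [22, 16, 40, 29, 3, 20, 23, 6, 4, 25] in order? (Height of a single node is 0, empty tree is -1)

Insertion order: [22, 16, 40, 29, 3, 20, 23, 6, 4, 25]
Tree (level-order array): [22, 16, 40, 3, 20, 29, None, None, 6, None, None, 23, None, 4, None, None, 25]
Compute height bottom-up (empty subtree = -1):
  height(4) = 1 + max(-1, -1) = 0
  height(6) = 1 + max(0, -1) = 1
  height(3) = 1 + max(-1, 1) = 2
  height(20) = 1 + max(-1, -1) = 0
  height(16) = 1 + max(2, 0) = 3
  height(25) = 1 + max(-1, -1) = 0
  height(23) = 1 + max(-1, 0) = 1
  height(29) = 1 + max(1, -1) = 2
  height(40) = 1 + max(2, -1) = 3
  height(22) = 1 + max(3, 3) = 4
Height = 4


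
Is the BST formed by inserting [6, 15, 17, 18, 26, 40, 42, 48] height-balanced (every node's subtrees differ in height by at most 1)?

Tree (level-order array): [6, None, 15, None, 17, None, 18, None, 26, None, 40, None, 42, None, 48]
Definition: a tree is height-balanced if, at every node, |h(left) - h(right)| <= 1 (empty subtree has height -1).
Bottom-up per-node check:
  node 48: h_left=-1, h_right=-1, diff=0 [OK], height=0
  node 42: h_left=-1, h_right=0, diff=1 [OK], height=1
  node 40: h_left=-1, h_right=1, diff=2 [FAIL (|-1-1|=2 > 1)], height=2
  node 26: h_left=-1, h_right=2, diff=3 [FAIL (|-1-2|=3 > 1)], height=3
  node 18: h_left=-1, h_right=3, diff=4 [FAIL (|-1-3|=4 > 1)], height=4
  node 17: h_left=-1, h_right=4, diff=5 [FAIL (|-1-4|=5 > 1)], height=5
  node 15: h_left=-1, h_right=5, diff=6 [FAIL (|-1-5|=6 > 1)], height=6
  node 6: h_left=-1, h_right=6, diff=7 [FAIL (|-1-6|=7 > 1)], height=7
Node 40 violates the condition: |-1 - 1| = 2 > 1.
Result: Not balanced


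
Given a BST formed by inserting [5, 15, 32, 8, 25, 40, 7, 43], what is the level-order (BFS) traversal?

Tree insertion order: [5, 15, 32, 8, 25, 40, 7, 43]
Tree (level-order array): [5, None, 15, 8, 32, 7, None, 25, 40, None, None, None, None, None, 43]
BFS from the root, enqueuing left then right child of each popped node:
  queue [5] -> pop 5, enqueue [15], visited so far: [5]
  queue [15] -> pop 15, enqueue [8, 32], visited so far: [5, 15]
  queue [8, 32] -> pop 8, enqueue [7], visited so far: [5, 15, 8]
  queue [32, 7] -> pop 32, enqueue [25, 40], visited so far: [5, 15, 8, 32]
  queue [7, 25, 40] -> pop 7, enqueue [none], visited so far: [5, 15, 8, 32, 7]
  queue [25, 40] -> pop 25, enqueue [none], visited so far: [5, 15, 8, 32, 7, 25]
  queue [40] -> pop 40, enqueue [43], visited so far: [5, 15, 8, 32, 7, 25, 40]
  queue [43] -> pop 43, enqueue [none], visited so far: [5, 15, 8, 32, 7, 25, 40, 43]
Result: [5, 15, 8, 32, 7, 25, 40, 43]


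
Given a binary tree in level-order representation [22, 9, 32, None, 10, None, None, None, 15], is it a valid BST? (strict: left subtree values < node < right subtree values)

Level-order array: [22, 9, 32, None, 10, None, None, None, 15]
Validate using subtree bounds (lo, hi): at each node, require lo < value < hi,
then recurse left with hi=value and right with lo=value.
Preorder trace (stopping at first violation):
  at node 22 with bounds (-inf, +inf): OK
  at node 9 with bounds (-inf, 22): OK
  at node 10 with bounds (9, 22): OK
  at node 15 with bounds (10, 22): OK
  at node 32 with bounds (22, +inf): OK
No violation found at any node.
Result: Valid BST


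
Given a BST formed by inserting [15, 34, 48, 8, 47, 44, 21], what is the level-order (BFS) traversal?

Tree insertion order: [15, 34, 48, 8, 47, 44, 21]
Tree (level-order array): [15, 8, 34, None, None, 21, 48, None, None, 47, None, 44]
BFS from the root, enqueuing left then right child of each popped node:
  queue [15] -> pop 15, enqueue [8, 34], visited so far: [15]
  queue [8, 34] -> pop 8, enqueue [none], visited so far: [15, 8]
  queue [34] -> pop 34, enqueue [21, 48], visited so far: [15, 8, 34]
  queue [21, 48] -> pop 21, enqueue [none], visited so far: [15, 8, 34, 21]
  queue [48] -> pop 48, enqueue [47], visited so far: [15, 8, 34, 21, 48]
  queue [47] -> pop 47, enqueue [44], visited so far: [15, 8, 34, 21, 48, 47]
  queue [44] -> pop 44, enqueue [none], visited so far: [15, 8, 34, 21, 48, 47, 44]
Result: [15, 8, 34, 21, 48, 47, 44]


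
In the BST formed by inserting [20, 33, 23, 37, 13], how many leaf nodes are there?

Tree built from: [20, 33, 23, 37, 13]
Tree (level-order array): [20, 13, 33, None, None, 23, 37]
Rule: A leaf has 0 children.
Per-node child counts:
  node 20: 2 child(ren)
  node 13: 0 child(ren)
  node 33: 2 child(ren)
  node 23: 0 child(ren)
  node 37: 0 child(ren)
Matching nodes: [13, 23, 37]
Count of leaf nodes: 3


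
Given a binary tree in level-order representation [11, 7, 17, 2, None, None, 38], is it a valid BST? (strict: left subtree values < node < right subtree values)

Level-order array: [11, 7, 17, 2, None, None, 38]
Validate using subtree bounds (lo, hi): at each node, require lo < value < hi,
then recurse left with hi=value and right with lo=value.
Preorder trace (stopping at first violation):
  at node 11 with bounds (-inf, +inf): OK
  at node 7 with bounds (-inf, 11): OK
  at node 2 with bounds (-inf, 7): OK
  at node 17 with bounds (11, +inf): OK
  at node 38 with bounds (17, +inf): OK
No violation found at any node.
Result: Valid BST


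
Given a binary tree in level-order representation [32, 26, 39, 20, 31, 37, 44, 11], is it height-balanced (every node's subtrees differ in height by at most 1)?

Tree (level-order array): [32, 26, 39, 20, 31, 37, 44, 11]
Definition: a tree is height-balanced if, at every node, |h(left) - h(right)| <= 1 (empty subtree has height -1).
Bottom-up per-node check:
  node 11: h_left=-1, h_right=-1, diff=0 [OK], height=0
  node 20: h_left=0, h_right=-1, diff=1 [OK], height=1
  node 31: h_left=-1, h_right=-1, diff=0 [OK], height=0
  node 26: h_left=1, h_right=0, diff=1 [OK], height=2
  node 37: h_left=-1, h_right=-1, diff=0 [OK], height=0
  node 44: h_left=-1, h_right=-1, diff=0 [OK], height=0
  node 39: h_left=0, h_right=0, diff=0 [OK], height=1
  node 32: h_left=2, h_right=1, diff=1 [OK], height=3
All nodes satisfy the balance condition.
Result: Balanced


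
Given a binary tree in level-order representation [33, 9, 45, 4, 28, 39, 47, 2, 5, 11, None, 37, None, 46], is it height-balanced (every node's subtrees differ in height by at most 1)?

Tree (level-order array): [33, 9, 45, 4, 28, 39, 47, 2, 5, 11, None, 37, None, 46]
Definition: a tree is height-balanced if, at every node, |h(left) - h(right)| <= 1 (empty subtree has height -1).
Bottom-up per-node check:
  node 2: h_left=-1, h_right=-1, diff=0 [OK], height=0
  node 5: h_left=-1, h_right=-1, diff=0 [OK], height=0
  node 4: h_left=0, h_right=0, diff=0 [OK], height=1
  node 11: h_left=-1, h_right=-1, diff=0 [OK], height=0
  node 28: h_left=0, h_right=-1, diff=1 [OK], height=1
  node 9: h_left=1, h_right=1, diff=0 [OK], height=2
  node 37: h_left=-1, h_right=-1, diff=0 [OK], height=0
  node 39: h_left=0, h_right=-1, diff=1 [OK], height=1
  node 46: h_left=-1, h_right=-1, diff=0 [OK], height=0
  node 47: h_left=0, h_right=-1, diff=1 [OK], height=1
  node 45: h_left=1, h_right=1, diff=0 [OK], height=2
  node 33: h_left=2, h_right=2, diff=0 [OK], height=3
All nodes satisfy the balance condition.
Result: Balanced


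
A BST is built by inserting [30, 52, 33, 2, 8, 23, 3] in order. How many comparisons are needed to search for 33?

Search path for 33: 30 -> 52 -> 33
Found: True
Comparisons: 3


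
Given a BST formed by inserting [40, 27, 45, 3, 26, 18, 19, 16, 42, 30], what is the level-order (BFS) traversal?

Tree insertion order: [40, 27, 45, 3, 26, 18, 19, 16, 42, 30]
Tree (level-order array): [40, 27, 45, 3, 30, 42, None, None, 26, None, None, None, None, 18, None, 16, 19]
BFS from the root, enqueuing left then right child of each popped node:
  queue [40] -> pop 40, enqueue [27, 45], visited so far: [40]
  queue [27, 45] -> pop 27, enqueue [3, 30], visited so far: [40, 27]
  queue [45, 3, 30] -> pop 45, enqueue [42], visited so far: [40, 27, 45]
  queue [3, 30, 42] -> pop 3, enqueue [26], visited so far: [40, 27, 45, 3]
  queue [30, 42, 26] -> pop 30, enqueue [none], visited so far: [40, 27, 45, 3, 30]
  queue [42, 26] -> pop 42, enqueue [none], visited so far: [40, 27, 45, 3, 30, 42]
  queue [26] -> pop 26, enqueue [18], visited so far: [40, 27, 45, 3, 30, 42, 26]
  queue [18] -> pop 18, enqueue [16, 19], visited so far: [40, 27, 45, 3, 30, 42, 26, 18]
  queue [16, 19] -> pop 16, enqueue [none], visited so far: [40, 27, 45, 3, 30, 42, 26, 18, 16]
  queue [19] -> pop 19, enqueue [none], visited so far: [40, 27, 45, 3, 30, 42, 26, 18, 16, 19]
Result: [40, 27, 45, 3, 30, 42, 26, 18, 16, 19]


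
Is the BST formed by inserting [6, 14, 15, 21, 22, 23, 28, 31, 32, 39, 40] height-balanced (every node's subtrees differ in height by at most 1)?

Tree (level-order array): [6, None, 14, None, 15, None, 21, None, 22, None, 23, None, 28, None, 31, None, 32, None, 39, None, 40]
Definition: a tree is height-balanced if, at every node, |h(left) - h(right)| <= 1 (empty subtree has height -1).
Bottom-up per-node check:
  node 40: h_left=-1, h_right=-1, diff=0 [OK], height=0
  node 39: h_left=-1, h_right=0, diff=1 [OK], height=1
  node 32: h_left=-1, h_right=1, diff=2 [FAIL (|-1-1|=2 > 1)], height=2
  node 31: h_left=-1, h_right=2, diff=3 [FAIL (|-1-2|=3 > 1)], height=3
  node 28: h_left=-1, h_right=3, diff=4 [FAIL (|-1-3|=4 > 1)], height=4
  node 23: h_left=-1, h_right=4, diff=5 [FAIL (|-1-4|=5 > 1)], height=5
  node 22: h_left=-1, h_right=5, diff=6 [FAIL (|-1-5|=6 > 1)], height=6
  node 21: h_left=-1, h_right=6, diff=7 [FAIL (|-1-6|=7 > 1)], height=7
  node 15: h_left=-1, h_right=7, diff=8 [FAIL (|-1-7|=8 > 1)], height=8
  node 14: h_left=-1, h_right=8, diff=9 [FAIL (|-1-8|=9 > 1)], height=9
  node 6: h_left=-1, h_right=9, diff=10 [FAIL (|-1-9|=10 > 1)], height=10
Node 32 violates the condition: |-1 - 1| = 2 > 1.
Result: Not balanced


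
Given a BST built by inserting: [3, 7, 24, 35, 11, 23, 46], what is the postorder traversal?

Tree insertion order: [3, 7, 24, 35, 11, 23, 46]
Tree (level-order array): [3, None, 7, None, 24, 11, 35, None, 23, None, 46]
Postorder traversal: [23, 11, 46, 35, 24, 7, 3]


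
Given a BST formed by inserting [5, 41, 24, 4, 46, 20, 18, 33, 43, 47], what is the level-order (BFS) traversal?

Tree insertion order: [5, 41, 24, 4, 46, 20, 18, 33, 43, 47]
Tree (level-order array): [5, 4, 41, None, None, 24, 46, 20, 33, 43, 47, 18]
BFS from the root, enqueuing left then right child of each popped node:
  queue [5] -> pop 5, enqueue [4, 41], visited so far: [5]
  queue [4, 41] -> pop 4, enqueue [none], visited so far: [5, 4]
  queue [41] -> pop 41, enqueue [24, 46], visited so far: [5, 4, 41]
  queue [24, 46] -> pop 24, enqueue [20, 33], visited so far: [5, 4, 41, 24]
  queue [46, 20, 33] -> pop 46, enqueue [43, 47], visited so far: [5, 4, 41, 24, 46]
  queue [20, 33, 43, 47] -> pop 20, enqueue [18], visited so far: [5, 4, 41, 24, 46, 20]
  queue [33, 43, 47, 18] -> pop 33, enqueue [none], visited so far: [5, 4, 41, 24, 46, 20, 33]
  queue [43, 47, 18] -> pop 43, enqueue [none], visited so far: [5, 4, 41, 24, 46, 20, 33, 43]
  queue [47, 18] -> pop 47, enqueue [none], visited so far: [5, 4, 41, 24, 46, 20, 33, 43, 47]
  queue [18] -> pop 18, enqueue [none], visited so far: [5, 4, 41, 24, 46, 20, 33, 43, 47, 18]
Result: [5, 4, 41, 24, 46, 20, 33, 43, 47, 18]


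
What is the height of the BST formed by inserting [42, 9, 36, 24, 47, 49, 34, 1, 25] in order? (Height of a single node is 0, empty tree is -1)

Insertion order: [42, 9, 36, 24, 47, 49, 34, 1, 25]
Tree (level-order array): [42, 9, 47, 1, 36, None, 49, None, None, 24, None, None, None, None, 34, 25]
Compute height bottom-up (empty subtree = -1):
  height(1) = 1 + max(-1, -1) = 0
  height(25) = 1 + max(-1, -1) = 0
  height(34) = 1 + max(0, -1) = 1
  height(24) = 1 + max(-1, 1) = 2
  height(36) = 1 + max(2, -1) = 3
  height(9) = 1 + max(0, 3) = 4
  height(49) = 1 + max(-1, -1) = 0
  height(47) = 1 + max(-1, 0) = 1
  height(42) = 1 + max(4, 1) = 5
Height = 5


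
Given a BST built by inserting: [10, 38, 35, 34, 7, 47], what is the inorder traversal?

Tree insertion order: [10, 38, 35, 34, 7, 47]
Tree (level-order array): [10, 7, 38, None, None, 35, 47, 34]
Inorder traversal: [7, 10, 34, 35, 38, 47]


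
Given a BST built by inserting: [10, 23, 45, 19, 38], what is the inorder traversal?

Tree insertion order: [10, 23, 45, 19, 38]
Tree (level-order array): [10, None, 23, 19, 45, None, None, 38]
Inorder traversal: [10, 19, 23, 38, 45]


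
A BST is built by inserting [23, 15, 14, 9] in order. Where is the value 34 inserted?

Starting tree (level order): [23, 15, None, 14, None, 9]
Insertion path: 23
Result: insert 34 as right child of 23
Final tree (level order): [23, 15, 34, 14, None, None, None, 9]


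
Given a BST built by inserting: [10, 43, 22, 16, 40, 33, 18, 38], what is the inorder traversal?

Tree insertion order: [10, 43, 22, 16, 40, 33, 18, 38]
Tree (level-order array): [10, None, 43, 22, None, 16, 40, None, 18, 33, None, None, None, None, 38]
Inorder traversal: [10, 16, 18, 22, 33, 38, 40, 43]


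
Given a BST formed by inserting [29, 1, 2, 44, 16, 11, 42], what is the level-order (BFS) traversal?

Tree insertion order: [29, 1, 2, 44, 16, 11, 42]
Tree (level-order array): [29, 1, 44, None, 2, 42, None, None, 16, None, None, 11]
BFS from the root, enqueuing left then right child of each popped node:
  queue [29] -> pop 29, enqueue [1, 44], visited so far: [29]
  queue [1, 44] -> pop 1, enqueue [2], visited so far: [29, 1]
  queue [44, 2] -> pop 44, enqueue [42], visited so far: [29, 1, 44]
  queue [2, 42] -> pop 2, enqueue [16], visited so far: [29, 1, 44, 2]
  queue [42, 16] -> pop 42, enqueue [none], visited so far: [29, 1, 44, 2, 42]
  queue [16] -> pop 16, enqueue [11], visited so far: [29, 1, 44, 2, 42, 16]
  queue [11] -> pop 11, enqueue [none], visited so far: [29, 1, 44, 2, 42, 16, 11]
Result: [29, 1, 44, 2, 42, 16, 11]


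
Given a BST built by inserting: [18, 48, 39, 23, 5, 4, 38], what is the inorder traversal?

Tree insertion order: [18, 48, 39, 23, 5, 4, 38]
Tree (level-order array): [18, 5, 48, 4, None, 39, None, None, None, 23, None, None, 38]
Inorder traversal: [4, 5, 18, 23, 38, 39, 48]


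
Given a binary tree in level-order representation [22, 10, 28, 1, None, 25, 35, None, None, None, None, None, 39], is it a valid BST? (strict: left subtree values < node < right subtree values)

Level-order array: [22, 10, 28, 1, None, 25, 35, None, None, None, None, None, 39]
Validate using subtree bounds (lo, hi): at each node, require lo < value < hi,
then recurse left with hi=value and right with lo=value.
Preorder trace (stopping at first violation):
  at node 22 with bounds (-inf, +inf): OK
  at node 10 with bounds (-inf, 22): OK
  at node 1 with bounds (-inf, 10): OK
  at node 28 with bounds (22, +inf): OK
  at node 25 with bounds (22, 28): OK
  at node 35 with bounds (28, +inf): OK
  at node 39 with bounds (35, +inf): OK
No violation found at any node.
Result: Valid BST


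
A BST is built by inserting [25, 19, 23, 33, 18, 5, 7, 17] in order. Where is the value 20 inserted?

Starting tree (level order): [25, 19, 33, 18, 23, None, None, 5, None, None, None, None, 7, None, 17]
Insertion path: 25 -> 19 -> 23
Result: insert 20 as left child of 23
Final tree (level order): [25, 19, 33, 18, 23, None, None, 5, None, 20, None, None, 7, None, None, None, 17]


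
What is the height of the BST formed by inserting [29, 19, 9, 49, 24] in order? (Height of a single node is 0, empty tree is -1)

Insertion order: [29, 19, 9, 49, 24]
Tree (level-order array): [29, 19, 49, 9, 24]
Compute height bottom-up (empty subtree = -1):
  height(9) = 1 + max(-1, -1) = 0
  height(24) = 1 + max(-1, -1) = 0
  height(19) = 1 + max(0, 0) = 1
  height(49) = 1 + max(-1, -1) = 0
  height(29) = 1 + max(1, 0) = 2
Height = 2


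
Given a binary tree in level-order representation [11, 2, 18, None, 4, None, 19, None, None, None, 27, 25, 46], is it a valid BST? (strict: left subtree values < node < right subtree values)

Level-order array: [11, 2, 18, None, 4, None, 19, None, None, None, 27, 25, 46]
Validate using subtree bounds (lo, hi): at each node, require lo < value < hi,
then recurse left with hi=value and right with lo=value.
Preorder trace (stopping at first violation):
  at node 11 with bounds (-inf, +inf): OK
  at node 2 with bounds (-inf, 11): OK
  at node 4 with bounds (2, 11): OK
  at node 18 with bounds (11, +inf): OK
  at node 19 with bounds (18, +inf): OK
  at node 27 with bounds (19, +inf): OK
  at node 25 with bounds (19, 27): OK
  at node 46 with bounds (27, +inf): OK
No violation found at any node.
Result: Valid BST


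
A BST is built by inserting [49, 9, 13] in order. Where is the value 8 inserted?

Starting tree (level order): [49, 9, None, None, 13]
Insertion path: 49 -> 9
Result: insert 8 as left child of 9
Final tree (level order): [49, 9, None, 8, 13]


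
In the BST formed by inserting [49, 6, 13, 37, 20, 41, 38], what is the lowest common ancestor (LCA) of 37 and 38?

Tree insertion order: [49, 6, 13, 37, 20, 41, 38]
Tree (level-order array): [49, 6, None, None, 13, None, 37, 20, 41, None, None, 38]
In a BST, the LCA of p=37, q=38 is the first node v on the
root-to-leaf path with p <= v <= q (go left if both < v, right if both > v).
Walk from root:
  at 49: both 37 and 38 < 49, go left
  at 6: both 37 and 38 > 6, go right
  at 13: both 37 and 38 > 13, go right
  at 37: 37 <= 37 <= 38, this is the LCA
LCA = 37


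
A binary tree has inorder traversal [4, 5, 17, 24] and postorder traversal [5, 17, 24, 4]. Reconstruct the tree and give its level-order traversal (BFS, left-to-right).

Inorder:   [4, 5, 17, 24]
Postorder: [5, 17, 24, 4]
Algorithm: postorder visits root last, so walk postorder right-to-left;
each value is the root of the current inorder slice — split it at that
value, recurse on the right subtree first, then the left.
Recursive splits:
  root=4; inorder splits into left=[], right=[5, 17, 24]
  root=24; inorder splits into left=[5, 17], right=[]
  root=17; inorder splits into left=[5], right=[]
  root=5; inorder splits into left=[], right=[]
Reconstructed level-order: [4, 24, 17, 5]


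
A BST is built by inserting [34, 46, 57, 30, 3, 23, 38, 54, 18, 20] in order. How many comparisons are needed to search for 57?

Search path for 57: 34 -> 46 -> 57
Found: True
Comparisons: 3


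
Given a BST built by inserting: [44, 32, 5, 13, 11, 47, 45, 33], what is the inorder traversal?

Tree insertion order: [44, 32, 5, 13, 11, 47, 45, 33]
Tree (level-order array): [44, 32, 47, 5, 33, 45, None, None, 13, None, None, None, None, 11]
Inorder traversal: [5, 11, 13, 32, 33, 44, 45, 47]


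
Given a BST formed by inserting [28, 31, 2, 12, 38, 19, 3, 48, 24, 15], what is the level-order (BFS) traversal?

Tree insertion order: [28, 31, 2, 12, 38, 19, 3, 48, 24, 15]
Tree (level-order array): [28, 2, 31, None, 12, None, 38, 3, 19, None, 48, None, None, 15, 24]
BFS from the root, enqueuing left then right child of each popped node:
  queue [28] -> pop 28, enqueue [2, 31], visited so far: [28]
  queue [2, 31] -> pop 2, enqueue [12], visited so far: [28, 2]
  queue [31, 12] -> pop 31, enqueue [38], visited so far: [28, 2, 31]
  queue [12, 38] -> pop 12, enqueue [3, 19], visited so far: [28, 2, 31, 12]
  queue [38, 3, 19] -> pop 38, enqueue [48], visited so far: [28, 2, 31, 12, 38]
  queue [3, 19, 48] -> pop 3, enqueue [none], visited so far: [28, 2, 31, 12, 38, 3]
  queue [19, 48] -> pop 19, enqueue [15, 24], visited so far: [28, 2, 31, 12, 38, 3, 19]
  queue [48, 15, 24] -> pop 48, enqueue [none], visited so far: [28, 2, 31, 12, 38, 3, 19, 48]
  queue [15, 24] -> pop 15, enqueue [none], visited so far: [28, 2, 31, 12, 38, 3, 19, 48, 15]
  queue [24] -> pop 24, enqueue [none], visited so far: [28, 2, 31, 12, 38, 3, 19, 48, 15, 24]
Result: [28, 2, 31, 12, 38, 3, 19, 48, 15, 24]


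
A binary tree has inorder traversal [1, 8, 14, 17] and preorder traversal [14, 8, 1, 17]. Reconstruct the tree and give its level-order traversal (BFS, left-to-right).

Inorder:  [1, 8, 14, 17]
Preorder: [14, 8, 1, 17]
Algorithm: preorder visits root first, so consume preorder in order;
for each root, split the current inorder slice at that value into
left-subtree inorder and right-subtree inorder, then recurse.
Recursive splits:
  root=14; inorder splits into left=[1, 8], right=[17]
  root=8; inorder splits into left=[1], right=[]
  root=1; inorder splits into left=[], right=[]
  root=17; inorder splits into left=[], right=[]
Reconstructed level-order: [14, 8, 17, 1]


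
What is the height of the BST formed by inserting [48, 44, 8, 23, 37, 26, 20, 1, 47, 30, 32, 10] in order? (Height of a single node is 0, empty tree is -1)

Insertion order: [48, 44, 8, 23, 37, 26, 20, 1, 47, 30, 32, 10]
Tree (level-order array): [48, 44, None, 8, 47, 1, 23, None, None, None, None, 20, 37, 10, None, 26, None, None, None, None, 30, None, 32]
Compute height bottom-up (empty subtree = -1):
  height(1) = 1 + max(-1, -1) = 0
  height(10) = 1 + max(-1, -1) = 0
  height(20) = 1 + max(0, -1) = 1
  height(32) = 1 + max(-1, -1) = 0
  height(30) = 1 + max(-1, 0) = 1
  height(26) = 1 + max(-1, 1) = 2
  height(37) = 1 + max(2, -1) = 3
  height(23) = 1 + max(1, 3) = 4
  height(8) = 1 + max(0, 4) = 5
  height(47) = 1 + max(-1, -1) = 0
  height(44) = 1 + max(5, 0) = 6
  height(48) = 1 + max(6, -1) = 7
Height = 7
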